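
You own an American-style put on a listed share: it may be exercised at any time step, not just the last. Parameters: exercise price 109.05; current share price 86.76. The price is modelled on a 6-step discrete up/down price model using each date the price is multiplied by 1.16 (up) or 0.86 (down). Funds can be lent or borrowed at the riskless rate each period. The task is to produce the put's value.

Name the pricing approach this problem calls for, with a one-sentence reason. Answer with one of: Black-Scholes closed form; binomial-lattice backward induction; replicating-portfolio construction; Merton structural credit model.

Key observation: with exercise allowed before expiry on a discrete up/down model (6 steps from spot 86.76), the strike-109.05 put's value must be rolled back through the tree testing early exercise at each node.

framework: binomial-lattice backward induction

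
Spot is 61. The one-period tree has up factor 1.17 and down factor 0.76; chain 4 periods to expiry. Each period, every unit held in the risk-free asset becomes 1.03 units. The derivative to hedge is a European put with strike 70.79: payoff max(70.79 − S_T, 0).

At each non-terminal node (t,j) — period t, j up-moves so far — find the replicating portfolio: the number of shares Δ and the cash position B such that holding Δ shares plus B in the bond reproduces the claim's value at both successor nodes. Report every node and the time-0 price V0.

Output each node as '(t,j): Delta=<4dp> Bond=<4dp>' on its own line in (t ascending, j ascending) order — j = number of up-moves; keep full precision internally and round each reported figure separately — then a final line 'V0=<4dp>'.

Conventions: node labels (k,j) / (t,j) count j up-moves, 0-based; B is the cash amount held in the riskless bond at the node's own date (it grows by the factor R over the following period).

(0,0): Delta=-0.5252 Bond=42.4016
(1,0): Delta=-0.9256 Bond=62.2369
(1,1): Delta=-0.3903 Bond=34.0482
(2,0): Delta=-1.0000 Bond=66.7264
(2,1): Delta=-0.9005 Bond=62.7443
(2,2): Delta=-0.2184 Bond=20.7198
(3,0): Delta=-1.0000 Bond=68.7282
(3,1): Delta=-1.0000 Bond=68.7282
(3,2): Delta=-0.8670 Bond=62.4999
(3,3): Delta=0.0000 Bond=0.0000
V0=10.3670

Arbitrage-free pricing uses the up-move probability p* = (R−d)/(u−d) = 0.6585, discounting each step at R = 1.03.
At maturity the claim pays: V(4,0)=50.4391, V(4,1)=39.4603, V(4,2)=22.5587, V(4,3)=0.0000, V(4,4)=0.0000
  t=3,j=0: stock 26.7775 → up 31.3297 (V=39.4603), down 20.3509 (V=50.4391). Price 41.9506; hedge Δ=-1.0000, bond B=68.7282.
  t=3,j=1: stock 41.2233 → up 48.2313 (V=22.5587), down 31.3297 (V=39.4603). Price 27.5048; hedge Δ=-1.0000, bond B=68.7282.
  t=3,j=2: stock 63.4622 → up 74.2508 (V=0.0000), down 48.2313 (V=22.5587). Price 7.4786; hedge Δ=-0.8670, bond B=62.4999.
  t=3,j=3: stock 97.6984 → up 114.3071 (V=0.0000), down 74.2508 (V=0.0000). Price 0.0000; hedge Δ=0.0000, bond B=0.0000.
  t=2,j=0: stock 35.2336 → up 41.2233 (V=27.5048), down 26.7775 (V=41.9506). Price 31.4928; hedge Δ=-1.0000, bond B=66.7264.
  t=2,j=1: stock 54.2412 → up 63.4622 (V=7.4786), down 41.2233 (V=27.5048). Price 13.8998; hedge Δ=-0.9005, bond B=62.7443.
  t=2,j=2: stock 83.5029 → up 97.6984 (V=0.0000), down 63.4622 (V=7.4786). Price 2.4793; hedge Δ=-0.2184, bond B=20.7198.
  t=1,j=0: stock 46.3600 → up 54.2412 (V=13.8998), down 35.2336 (V=31.4928). Price 19.3274; hedge Δ=-0.9256, bond B=62.2369.
  t=1,j=1: stock 71.3700 → up 83.5029 (V=2.4793), down 54.2412 (V=13.8998). Price 6.1932; hedge Δ=-0.3903, bond B=34.0482.
  t=0,j=0: stock 61.0000 → up 71.3700 (V=6.1932), down 46.3600 (V=19.3274). Price 10.3670; hedge Δ=-0.5252, bond B=42.4016.
As a check, the time-0 holding Δ(0,0)·S0 + B(0,0) comes to 10.3670 — exactly V0.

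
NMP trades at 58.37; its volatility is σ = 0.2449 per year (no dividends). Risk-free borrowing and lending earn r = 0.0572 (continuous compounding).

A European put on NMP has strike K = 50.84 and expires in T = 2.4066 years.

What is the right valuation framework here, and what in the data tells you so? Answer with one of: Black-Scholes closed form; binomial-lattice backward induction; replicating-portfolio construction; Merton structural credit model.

framework: Black-Scholes closed form

Key observation: everything needed for the exact continuous-time valuation of the European put on NMP (strike 50.84) is given, and no feature rules the closed form out.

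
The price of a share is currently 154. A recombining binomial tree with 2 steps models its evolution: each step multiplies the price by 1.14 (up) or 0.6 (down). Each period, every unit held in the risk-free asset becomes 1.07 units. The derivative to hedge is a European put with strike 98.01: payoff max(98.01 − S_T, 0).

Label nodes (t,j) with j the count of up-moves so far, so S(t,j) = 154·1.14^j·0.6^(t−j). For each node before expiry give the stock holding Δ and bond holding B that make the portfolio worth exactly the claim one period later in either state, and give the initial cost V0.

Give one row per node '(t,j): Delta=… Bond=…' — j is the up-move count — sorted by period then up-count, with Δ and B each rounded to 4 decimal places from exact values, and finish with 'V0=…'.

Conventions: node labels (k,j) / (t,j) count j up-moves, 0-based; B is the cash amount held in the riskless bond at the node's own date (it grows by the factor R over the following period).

(0,0): Delta=-0.0620 Bond=10.1754
(1,0): Delta=-0.8532 Bond=83.9907
(1,1): Delta=0.0000 Bond=0.0000
V0=0.6248

Risk-neutral probability p* = (R−d)/(u−d) = (1.07−0.6)/(1.14−0.6) = 0.8704.
Terminal payoffs: V(2,0)=42.5700, V(2,1)=0.0000, V(2,2)=0.0000
(1,0): S=92.4000. Δ = (V_up−V_dn)/(S_up−S_dn) = (0.0000−42.5700)/(105.3360−55.4400) = -0.8532. V = [p*·0.0000 + (1−p*)·42.5700]/1.07 = 5.1573. B = V − Δ·S = 83.9907.
(1,1): S=175.5600. Δ = (V_up−V_dn)/(S_up−S_dn) = (0.0000−0.0000)/(200.1384−105.3360) = 0.0000. V = [p*·0.0000 + (1−p*)·0.0000]/1.07 = 0.0000. B = V − Δ·S = 0.0000.
(0,0): S=154.0000. Δ = (V_up−V_dn)/(S_up−S_dn) = (0.0000−5.1573)/(175.5600−92.4000) = -0.0620. V = [p*·0.0000 + (1−p*)·5.1573]/1.07 = 0.6248. B = V − Δ·S = 10.1754.
As a check, the time-0 holding Δ(0,0)·S0 + B(0,0) comes to 0.6248 — exactly V0.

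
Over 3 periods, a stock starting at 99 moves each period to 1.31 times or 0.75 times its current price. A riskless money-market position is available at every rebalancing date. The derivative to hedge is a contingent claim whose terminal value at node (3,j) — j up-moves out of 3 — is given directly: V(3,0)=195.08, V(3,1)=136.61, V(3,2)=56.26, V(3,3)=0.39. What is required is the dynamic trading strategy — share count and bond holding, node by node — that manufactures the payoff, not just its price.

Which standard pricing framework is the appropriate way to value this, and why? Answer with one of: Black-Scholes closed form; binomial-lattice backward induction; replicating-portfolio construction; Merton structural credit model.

Key observation: the task asks for the hedge itself — share and bond holdings at every node of the 3-period tree on spot 99 with factors 1.31/0.75 — which is exactly what the replicating-portfolio construction produces.

framework: replicating-portfolio construction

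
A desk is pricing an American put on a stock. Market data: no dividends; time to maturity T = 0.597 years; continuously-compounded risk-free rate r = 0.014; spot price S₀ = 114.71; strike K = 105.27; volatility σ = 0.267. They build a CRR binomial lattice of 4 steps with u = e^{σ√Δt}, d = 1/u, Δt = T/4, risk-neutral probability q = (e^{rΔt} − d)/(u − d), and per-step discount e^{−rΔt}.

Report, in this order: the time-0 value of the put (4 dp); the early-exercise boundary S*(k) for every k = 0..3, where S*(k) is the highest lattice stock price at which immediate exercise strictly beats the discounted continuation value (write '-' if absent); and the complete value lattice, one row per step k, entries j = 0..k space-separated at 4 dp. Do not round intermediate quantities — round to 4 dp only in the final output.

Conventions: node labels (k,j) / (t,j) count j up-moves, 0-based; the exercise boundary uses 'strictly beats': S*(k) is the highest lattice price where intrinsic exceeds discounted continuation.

price = 5.2330
boundary = - - - 84.1800
tree:
5.2330
8.6412 1.6272
13.8226 3.1623 0.0000
21.0900 6.1456 0.0000 0.0000
29.3403 11.9432 0.0000 0.0000 0.0000

Δt=0.14925, u=1.10866, d=0.90199, q=0.48436, disc=e^(-rΔt)=0.99791
k=4 terminal: V=max(K-S,0) → 29.3403 11.9432 0.0000 0.0000 0.0000
k=3: j=0 S=84.1800 intr=21.0900 cont=20.8702 V=21.0900[EX]; j=1 S=103.4675 intr=1.8025 cont=6.1456 V=6.1456[hold]; j=2 S=127.1741 intr=0.0000 cont=0.0000 V=0.0000[hold]; j=3 S=156.3124 intr=0.0000 cont=0.0000 V=0.0000[hold]  S*(3)=84.1800
k=2: j=0 S=93.3268 intr=11.9432 cont=13.8226 V=13.8226[hold]; j=1 S=114.7100 intr=0.0000 cont=3.1623 V=3.1623[hold]; j=2 S=140.9925 intr=0.0000 cont=0.0000 V=0.0000[hold]  S*(2)=-
k=1: j=0 S=103.4675 intr=1.8025 cont=8.6412 V=8.6412[hold]; j=1 S=127.1741 intr=0.0000 cont=1.6272 V=1.6272[hold]  S*(1)=-
k=0: j=0 S=114.7100 intr=0.0000 cont=5.2330 V=5.2330[hold]  S*(0)=-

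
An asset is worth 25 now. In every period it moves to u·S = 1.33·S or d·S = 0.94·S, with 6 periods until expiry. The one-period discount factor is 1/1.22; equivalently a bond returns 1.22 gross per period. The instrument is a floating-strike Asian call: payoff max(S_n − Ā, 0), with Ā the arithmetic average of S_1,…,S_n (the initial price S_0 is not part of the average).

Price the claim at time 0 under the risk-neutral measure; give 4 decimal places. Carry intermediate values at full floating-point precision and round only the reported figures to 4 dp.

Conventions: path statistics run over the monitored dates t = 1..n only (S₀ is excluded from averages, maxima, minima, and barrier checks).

Under the martingale measure an up-move has probability p* = 0.7179; value the claim as the probability-weighted average of per-path payoffs, discounted 6 periods at R = 1.22.
Enumerate all 2^6 = 64 price paths (U = up ×1.33, D = down ×0.94); each path with k up-moves has probability p*^k·(1−p*)^(6−k).
DDDDDD: Ā=20.2446, payoff=0.0000, prob=0.000503
UDDDDD: Ā=28.6440, payoff=0.0000, prob=0.001282
DUDDDD: Ā=27.0190, payoff=0.0000, prob=0.001282
UUDDDD: Ā=38.2290, payoff=0.0000, prob=0.003262
DDUDDD: Ā=25.4915, payoff=0.0000, prob=0.001282
UDUDDD: Ā=36.0677, payoff=0.0000, prob=0.003262
DUUDDD: Ā=34.4427, payoff=0.0840, prob=0.003262
UUUDDD: Ā=48.7328, payoff=0.1188, prob=0.008304
DDDUDD: Ā=24.0556, payoff=0.3467, prob=0.001282
UDDUDD: Ā=34.0361, payoff=0.4905, prob=0.003262
DUDUDD: Ā=32.4111, payoff=2.1155, prob=0.003262
UUDUDD: Ā=45.8583, payoff=2.9932, prob=0.008304
DDUUDD: Ā=30.8836, payoff=3.6430, prob=0.003262
UDUUDD: Ā=43.6971, payoff=5.1545, prob=0.008304
DUUUDD: Ā=42.0721, payoff=6.7795, prob=0.008304
UUUUDD: Ā=59.5275, payoff=9.5923, prob=0.021136
DDDDUD: Ā=22.7059, payoff=1.6964, prob=0.001282
UDDDUD: Ā=32.1265, payoff=2.4002, prob=0.003262
DUDDUD: Ā=30.5015, payoff=4.0252, prob=0.003262
UUDDUD: Ā=43.1563, payoff=5.6952, prob=0.008304
DDUDUD: Ā=28.9740, payoff=5.5527, prob=0.003262
UDUDUD: Ā=40.9951, payoff=7.8565, prob=0.008304
DUUDUD: Ā=39.3701, payoff=9.4815, prob=0.008304
UUUDUD: Ā=55.7045, payoff=13.4153, prob=0.021136
DDDUUD: Ā=27.5381, payoff=6.9886, prob=0.003262
UDDUUD: Ā=38.9635, payoff=9.8881, prob=0.008304
DUDUUD: Ā=37.3385, payoff=11.5131, prob=0.008304
UUDUUD: Ā=52.8300, payoff=16.2898, prob=0.021136
DDUUUD: Ā=35.8110, payoff=13.0406, prob=0.008304
UDUUUD: Ā=50.6688, payoff=18.4510, prob=0.021136
DUUUUD: Ā=49.0438, payoff=20.0760, prob=0.021136
UUUUUD: Ā=69.3917, payoff=28.4054, prob=0.053802
DDDDDU: Ā=21.4372, payoff=2.9651, prob=0.001282
UDDDDU: Ā=30.3314, payoff=4.1953, prob=0.003262
DUDDDU: Ā=28.7064, payoff=5.8203, prob=0.003262
UUDDDU: Ā=40.6165, payoff=8.2351, prob=0.008304
DDUDDU: Ā=27.1789, payoff=7.3478, prob=0.003262
UDUDDU: Ā=38.4552, payoff=10.3964, prob=0.008304
DUUDDU: Ā=36.8302, payoff=12.0214, prob=0.008304
UUUDDU: Ā=52.1108, payoff=17.0090, prob=0.021136
DDDUDU: Ā=25.7430, payoff=8.7837, prob=0.003262
UDDUDU: Ā=36.4236, payoff=12.4279, prob=0.008304
DUDUDU: Ā=34.7986, payoff=14.0529, prob=0.008304
UUDUDU: Ā=49.2364, payoff=19.8834, prob=0.021136
DDUUDU: Ā=33.2711, payoff=15.5804, prob=0.008304
UDUUDU: Ā=47.0751, payoff=22.0447, prob=0.021136
DUUUDU: Ā=45.4501, payoff=23.6697, prob=0.021136
UUUUDU: Ā=64.3071, payoff=33.4901, prob=0.053802
DDDDUU: Ā=24.3933, payoff=10.1334, prob=0.003262
UDDDUU: Ā=34.5139, payoff=14.3376, prob=0.008304
DUDDUU: Ā=32.8889, payoff=15.9626, prob=0.008304
UUDDUU: Ā=46.5344, payoff=22.5854, prob=0.021136
DDUDUU: Ā=31.3614, payoff=17.4901, prob=0.008304
UDUDUU: Ā=44.3731, payoff=24.7467, prob=0.021136
DUUDUU: Ā=42.7481, payoff=26.3717, prob=0.021136
UUUDUU: Ā=60.4840, payoff=37.3131, prob=0.053802
DDDUUU: Ā=29.9256, payoff=18.9260, prob=0.008304
UDDUUU: Ā=42.3415, payoff=26.7782, prob=0.021136
DUDUUU: Ā=40.7165, payoff=28.4032, prob=0.021136
UUDUUU: Ā=57.6096, payoff=40.1876, prob=0.053802
DDUUUU: Ā=39.1890, payoff=29.9307, prob=0.021136
UDUUUU: Ā=55.4483, payoff=42.3488, prob=0.053802
DUUUUU: Ā=53.8233, payoff=43.9738, prob=0.053802
UUUUUU: Ā=76.1543, payoff=62.2183, prob=0.136950
Price = Σ prob·payoff / R^6 = 29.379753 / 3.297304 = 8.9102

price = 8.9102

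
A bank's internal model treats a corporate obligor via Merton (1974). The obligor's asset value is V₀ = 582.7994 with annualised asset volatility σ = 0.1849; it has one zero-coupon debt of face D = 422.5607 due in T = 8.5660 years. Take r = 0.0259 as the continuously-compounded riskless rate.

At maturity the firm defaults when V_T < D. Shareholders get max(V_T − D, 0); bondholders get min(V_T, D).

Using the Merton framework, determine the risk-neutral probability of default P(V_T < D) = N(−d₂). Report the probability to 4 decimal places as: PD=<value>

PD=0.2316

Work the structural quantities from V₀ = 582.7994 against face 422.5607:
d₁ = [ln(V₀/D) + (r + σ²/2)T] / (σ√T)
   = [ln(582.7994/422.5607) + (0.0259 + 0.5·0.1849²)·8.5660] / (0.1849·√8.5660)
   = [0.321510 + 0.368287] / 0.541160 = 1.274662
d₂ = d₁ − σ√T = 1.274662 − 0.541160 = 0.733502
risk-neutral PD = N(−d₂) = N(-0.733502) = 0.231626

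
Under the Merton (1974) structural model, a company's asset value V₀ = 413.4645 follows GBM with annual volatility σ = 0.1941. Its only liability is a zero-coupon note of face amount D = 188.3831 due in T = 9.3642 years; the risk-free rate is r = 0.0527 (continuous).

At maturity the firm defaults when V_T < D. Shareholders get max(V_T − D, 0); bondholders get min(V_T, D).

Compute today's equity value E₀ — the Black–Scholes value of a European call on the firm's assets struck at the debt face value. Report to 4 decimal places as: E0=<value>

E0=299.1537

Apply the equity-as-call identities (strike 188.3831, horizon 9.3642 years):
d₁ = [ln(V₀/D) + (r + σ²/2)T] / (σ√T)
   = [ln(413.4645/188.3831) + (0.0527 + 0.5·0.1941²)·9.3642] / (0.1941·√9.3642)
   = [0.786094 + 0.669891] / 0.593965 = 2.451297
d₂ = d₁ − σ√T = 2.451297 − 0.593965 = 1.857332
N(d₁) = 0.992883,  N(d₂) = 0.968368,  e^(−rT) = 0.610490
E₀ = V₀·N(d₁) − D·e^(−rT)·N(d₂)
   = 413.4645·0.992883 − 188.3831·0.610490·0.968368 = 299.153687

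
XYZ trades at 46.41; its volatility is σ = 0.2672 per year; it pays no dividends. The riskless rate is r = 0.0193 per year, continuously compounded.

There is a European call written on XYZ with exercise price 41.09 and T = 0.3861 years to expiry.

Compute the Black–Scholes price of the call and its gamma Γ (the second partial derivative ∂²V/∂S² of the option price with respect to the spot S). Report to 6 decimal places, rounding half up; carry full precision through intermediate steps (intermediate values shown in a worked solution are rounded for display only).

price = 6.525429
Γ = 0.035732

σ√T = 0.2672·√0.3861 = 0.166030
d₁ = (ln(S/K) + (r+σ²/2)T) / (σ√T) = (ln(46.41/41.09) + (0.0193+0.2672²/2)·0.3861) / 0.166030 = (0.121750 + 0.021235) / 0.166030 = 0.861199
d₂ = d₁ − σ√T = 0.861199 − 0.166030 = 0.695169
e^{−rT} = 0.992576
N(d₁) = 0.805436,  N(d₂) = 0.756525
Call price V = S·N(d₁) − K·e^{−rT}·N(d₂) = 37.380279 − 30.854850 = 6.525429
φ(d₁) = (1/√(2π))·e^{−d₁²/2} = 0.275334
Γ = φ(d₁) / (S·σ·√T) = 0.035732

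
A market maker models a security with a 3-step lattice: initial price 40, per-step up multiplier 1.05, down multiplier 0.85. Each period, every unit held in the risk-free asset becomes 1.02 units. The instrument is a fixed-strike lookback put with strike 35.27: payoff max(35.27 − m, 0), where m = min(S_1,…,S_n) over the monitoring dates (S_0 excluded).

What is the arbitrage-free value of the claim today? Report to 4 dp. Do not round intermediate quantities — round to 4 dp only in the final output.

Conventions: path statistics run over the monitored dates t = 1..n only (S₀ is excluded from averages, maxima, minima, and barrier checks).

price = 0.4561

Risk-neutral up-probability p* = (R−d)/(u−d) = (1.02−0.85)/(1.05−0.85) = 0.8500; the claim prices as the p*-weighted sum of path payoffs discounted by R^3.
Enumerate all 2^3 = 8 price paths (U = up ×1.05, D = down ×0.85); each path with k up-moves has probability p*^k·(1−p*)^(3−k).
DDD: m=24.5650, payoff=10.7050, prob=0.003375
UDD: m=30.3450, payoff=4.9250, prob=0.019125
DUD: m=30.3450, payoff=4.9250, prob=0.019125
UUD: m=37.4850, payoff=0.0000, prob=0.108375
DDU: m=28.9000, payoff=6.3700, prob=0.019125
UDU: m=35.7000, payoff=0.0000, prob=0.108375
DUU: m=34.0000, payoff=1.2700, prob=0.108375
UUU: m=42.0000, payoff=0.0000, prob=0.614125
Price = Σ prob·payoff / R^3 = 0.483973 / 1.061208 = 0.4561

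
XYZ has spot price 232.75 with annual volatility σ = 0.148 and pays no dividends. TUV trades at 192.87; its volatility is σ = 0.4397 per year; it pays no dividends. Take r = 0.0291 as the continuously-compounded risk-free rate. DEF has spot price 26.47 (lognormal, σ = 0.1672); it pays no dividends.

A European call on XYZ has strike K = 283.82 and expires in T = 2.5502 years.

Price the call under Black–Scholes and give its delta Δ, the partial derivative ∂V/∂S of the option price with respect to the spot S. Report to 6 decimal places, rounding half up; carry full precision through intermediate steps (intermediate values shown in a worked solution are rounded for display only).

σ√T = 0.148·√2.5502 = 0.236346
d₁ = (ln(S/K) + (r+σ²/2)T) / (σ√T) = (ln(232.75/283.82) + (0.0291+0.148²/2)·2.5502) / 0.236346 = (-0.198375 + 0.102141) / 0.236346 = -0.407177
d₂ = d₁ − σ√T = -0.407177 − 0.236346 = -0.643523
e^{−rT} = 0.928476
N(d₁) = 0.341939,  N(d₂) = 0.259942
Call price V = S·N(d₁) − K·e^{−rT}·N(d₂) = 79.586329 − 68.500031 = 11.086298
Δ = N(d₁) = 0.341939

price = 11.086298
Δ = 0.341939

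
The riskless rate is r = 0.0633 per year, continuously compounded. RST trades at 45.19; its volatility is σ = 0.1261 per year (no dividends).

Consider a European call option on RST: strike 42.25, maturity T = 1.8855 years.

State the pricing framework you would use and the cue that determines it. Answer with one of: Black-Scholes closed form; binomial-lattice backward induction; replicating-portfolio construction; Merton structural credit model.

Key observation: a European-exercise option on RST struck at 42.25 — a GBM underlying with constant parameters — admits an analytic price: the data contain no early exercise, no discrete tree, no debt structure.

framework: Black-Scholes closed form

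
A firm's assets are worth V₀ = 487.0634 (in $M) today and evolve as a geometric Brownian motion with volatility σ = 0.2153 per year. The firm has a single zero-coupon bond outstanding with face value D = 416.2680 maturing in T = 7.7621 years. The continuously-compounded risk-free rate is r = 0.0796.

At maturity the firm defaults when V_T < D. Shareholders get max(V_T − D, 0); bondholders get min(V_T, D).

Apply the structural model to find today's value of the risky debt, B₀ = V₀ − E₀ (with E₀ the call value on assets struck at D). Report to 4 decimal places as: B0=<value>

With assets at 487.0634 and a single debt payment of 416.2680 at 7.7621 years:
d₁ = [ln(V₀/D) + (r + σ²/2)T] / (σ√T)
   = [ln(487.0634/416.2680) + (0.0796 + 0.5·0.2153²)·7.7621] / (0.2153·√7.7621)
   = [0.157065 + 0.797766] / 0.599838 = 1.591816
d₂ = d₁ − σ√T = 1.591816 − 0.599838 = 0.991978
N(d₁) = 0.944287,  N(d₂) = 0.839396,  e^(−rT) = 0.539095
E₀ = V₀·N(d₁) − D·e^(−rT)·N(d₂)
   = 487.0634·0.944287 − 416.2680·0.539095·0.839396 = 271.560394
B₀ = V₀ − E₀ = 487.0634 − 271.560394 = 215.503006

B0=215.5030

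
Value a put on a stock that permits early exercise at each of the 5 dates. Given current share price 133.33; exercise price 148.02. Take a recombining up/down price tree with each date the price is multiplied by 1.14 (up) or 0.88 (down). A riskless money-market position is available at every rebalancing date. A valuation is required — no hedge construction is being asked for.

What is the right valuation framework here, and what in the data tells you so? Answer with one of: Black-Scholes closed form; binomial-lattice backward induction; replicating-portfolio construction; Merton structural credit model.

framework: binomial-lattice backward induction

Key observation: the defining feature is the embedded early-exercise option across 5 discrete dates on the spot-133.33 tree; pricing the strike-148.02 put means working backward with an exercise test at every node.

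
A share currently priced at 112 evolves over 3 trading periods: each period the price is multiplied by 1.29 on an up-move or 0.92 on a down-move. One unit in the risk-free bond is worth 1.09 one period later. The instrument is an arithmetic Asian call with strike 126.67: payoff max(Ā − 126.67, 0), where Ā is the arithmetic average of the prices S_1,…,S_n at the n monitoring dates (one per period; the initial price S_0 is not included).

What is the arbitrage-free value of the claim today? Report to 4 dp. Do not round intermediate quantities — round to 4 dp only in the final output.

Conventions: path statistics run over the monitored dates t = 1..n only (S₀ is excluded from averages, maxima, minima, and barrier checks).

Set p* = 0.4595 (from d < R < u); the path-dependent value is the discounted p*-expectation over all price paths.
Enumerate all 2^3 = 8 price paths (U = up ×1.29, D = down ×0.92); each path with k up-moves has probability p*^k·(1−p*)^(3−k).
DDD: Ā=95.0166, payoff=0.0000, prob=0.157937
UDD: Ā=133.2298, payoff=6.5598, prob=0.134247
DUD: Ā=119.4165, payoff=0.0000, prob=0.134247
UUD: Ā=167.4427, payoff=40.7727, prob=0.114110
DDU: Ā=106.7082, payoff=0.0000, prob=0.134247
UDU: Ā=149.6235, payoff=22.9535, prob=0.114110
DUU: Ā=135.8102, payoff=9.1402, prob=0.114110
UUU: Ā=190.4295, payoff=63.7595, prob=0.096993
Price = Σ prob·payoff / R^3 = 15.379630 / 1.295029 = 11.8759

price = 11.8759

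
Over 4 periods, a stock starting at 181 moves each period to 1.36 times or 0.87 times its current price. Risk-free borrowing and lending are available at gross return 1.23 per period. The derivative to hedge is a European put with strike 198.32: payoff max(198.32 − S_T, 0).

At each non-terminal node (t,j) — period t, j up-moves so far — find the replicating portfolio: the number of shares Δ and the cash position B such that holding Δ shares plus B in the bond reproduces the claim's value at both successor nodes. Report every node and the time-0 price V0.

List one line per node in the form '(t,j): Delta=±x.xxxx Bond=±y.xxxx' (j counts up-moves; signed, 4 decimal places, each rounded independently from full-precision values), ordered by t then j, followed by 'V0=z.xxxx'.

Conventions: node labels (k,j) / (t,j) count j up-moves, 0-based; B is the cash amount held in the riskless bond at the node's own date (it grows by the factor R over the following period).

(0,0): Delta=-0.0407 Bond=8.4324
(1,0): Delta=-0.1562 Bond=28.5632
(1,1): Delta=-0.0140 Bond=3.8028
(2,0): Delta=-0.5100 Bond=83.6007
(2,1): Delta=-0.0745 Bond=17.6304
(2,2): Delta=0.0000 Bond=0.0000
(3,0): Delta=-1.0000 Bond=161.2358
(3,1): Delta=-0.3968 Bond=81.7374
(3,2): Delta=0.0000 Bond=0.0000
(3,3): Delta=0.0000 Bond=0.0000
V0=1.0733

No-arbitrage ⇒ martingale measure with p* = (R−d)/(u−d) = 0.7347.
Terminal payoffs: V(4,0)=94.6255, V(4,1)=36.2229, V(4,2)=0.0000, V(4,3)=0.0000, V(4,4)=0.0000
  t=3,j=0: stock 119.1890 → up 162.0971 (V=36.2229), down 103.6945 (V=94.6255). Price 42.0467; hedge Δ=-1.0000, bond B=161.2358.
  t=3,j=1: stock 186.3185 → up 253.3932 (V=0.0000), down 162.0971 (V=36.2229). Price 7.8131; hedge Δ=-0.3968, bond B=81.7374.
  t=3,j=2: stock 291.2565 → up 396.1089 (V=0.0000), down 253.3932 (V=0.0000). Price 0.0000; hedge Δ=0.0000, bond B=0.0000.
  t=3,j=3: stock 455.2975 → up 619.2046 (V=0.0000), down 396.1089 (V=0.0000). Price 0.0000; hedge Δ=0.0000, bond B=0.0000.
  t=2,j=0: stock 136.9989 → up 186.3185 (V=7.8131), down 119.1890 (V=42.0467). Price 13.7362; hedge Δ=-0.5100, bond B=83.6007.
  t=2,j=1: stock 214.1592 → up 291.2565 (V=0.0000), down 186.3185 (V=7.8131). Price 1.6853; hedge Δ=-0.0745, bond B=17.6304.
  t=2,j=2: stock 334.7776 → up 455.2975 (V=0.0000), down 291.2565 (V=0.0000). Price 0.0000; hedge Δ=0.0000, bond B=0.0000.
  t=1,j=0: stock 157.4700 → up 214.1592 (V=1.6853), down 136.9989 (V=13.7362). Price 3.9695; hedge Δ=-0.1562, bond B=28.5632.
  t=1,j=1: stock 246.1600 → up 334.7776 (V=0.0000), down 214.1592 (V=1.6853). Price 0.3635; hedge Δ=-0.0140, bond B=3.8028.
  t=0,j=0: stock 181.0000 → up 246.1600 (V=0.3635), down 157.4700 (V=3.9695). Price 1.0733; hedge Δ=-0.0407, bond B=8.4324.
Sanity check at the root: Δ(0,0)·S0 + B(0,0) reproduces V0 = 1.0733.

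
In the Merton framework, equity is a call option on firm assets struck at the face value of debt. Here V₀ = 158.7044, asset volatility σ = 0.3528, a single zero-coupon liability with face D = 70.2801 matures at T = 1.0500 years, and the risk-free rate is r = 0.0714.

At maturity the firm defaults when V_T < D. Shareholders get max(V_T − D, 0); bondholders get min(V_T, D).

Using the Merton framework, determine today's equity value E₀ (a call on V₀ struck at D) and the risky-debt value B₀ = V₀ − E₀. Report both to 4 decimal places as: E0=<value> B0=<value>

Equity is a call on the firm's assets struck at D = 70.2801:
d₁ = [ln(V₀/D) + (r + σ²/2)T] / (σ√T)
   = [ln(158.7044/70.2801) + (0.0714 + 0.5·0.3528²)·1.0500] / (0.3528·√1.0500)
   = [0.814555 + 0.140316] / 0.361512 = 2.641321
d₂ = d₁ − σ√T = 2.641321 − 0.361512 = 2.279808
N(d₁) = 0.995871,  N(d₂) = 0.988690,  e^(−rT) = 0.927771
E₀ = V₀·N(d₁) − D·e^(−rT)·N(d₂)
   = 158.7044·0.995871 − 70.2801·0.927771·0.988690 = 93.582646
B₀ = V₀ − E₀ = 158.7044 − 93.582646 = 65.121754

E0=93.5826 B0=65.1218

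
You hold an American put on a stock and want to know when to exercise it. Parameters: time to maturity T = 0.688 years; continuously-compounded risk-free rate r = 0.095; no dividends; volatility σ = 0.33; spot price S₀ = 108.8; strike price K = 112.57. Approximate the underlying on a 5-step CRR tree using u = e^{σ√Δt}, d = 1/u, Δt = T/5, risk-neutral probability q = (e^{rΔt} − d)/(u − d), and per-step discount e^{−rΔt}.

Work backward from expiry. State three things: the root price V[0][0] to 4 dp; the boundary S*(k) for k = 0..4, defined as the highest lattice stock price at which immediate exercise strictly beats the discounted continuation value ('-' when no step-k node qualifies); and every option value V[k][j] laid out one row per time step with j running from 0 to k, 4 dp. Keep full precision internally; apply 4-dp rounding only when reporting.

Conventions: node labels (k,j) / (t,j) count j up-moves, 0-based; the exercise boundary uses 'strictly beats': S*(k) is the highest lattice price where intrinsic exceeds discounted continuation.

params: Δt=0.13760 u=1.13022 d=0.88478 q=0.52305 e^(-rΔt)=0.98701
t_5 payoffs: 53.5750 37.2100 16.3055 0.0000 0.0000 0.0000
t_4: node(4,0) S=66.6773 payoff=45.8927 vs cont=44.4308 → 45.8927 [stop]  node(4,1) S=85.1733 payoff=27.3967 vs cont=25.9348 → 27.3967 [stop]  node(4,2) S=108.8000 payoff=3.7700 vs cont=7.6760 → 7.6760 [wait]  node(4,3) S=138.9807 payoff=0.0000 vs cont=0.0000 → 0.0000 [wait]  node(4,4) S=177.5333 payoff=0.0000 vs cont=0.0000 → 0.0000 [wait]  ⇒ S*(4)=85.1733
t_3: node(3,0) S=75.3600 payoff=37.2100 vs cont=35.7481 → 37.2100 [stop]  node(3,1) S=96.2645 payoff=16.3055 vs cont=16.8600 → 16.8600 [wait]  node(3,2) S=122.9679 payoff=0.0000 vs cont=3.6136 → 3.6136 [wait]  node(3,3) S=157.0786 payoff=0.0000 vs cont=0.0000 → 0.0000 [wait]  ⇒ S*(3)=75.3600
t_2: node(2,0) S=85.1733 payoff=27.3967 vs cont=26.2211 → 27.3967 [stop]  node(2,1) S=108.8000 payoff=3.7700 vs cont=9.8025 → 9.8025 [wait]  node(2,2) S=138.9807 payoff=0.0000 vs cont=1.7011 → 1.7011 [wait]  ⇒ S*(2)=85.1733
t_1: node(1,0) S=96.2645 payoff=16.3055 vs cont=17.9579 → 17.9579 [wait]  node(1,1) S=122.9679 payoff=0.0000 vs cont=5.4929 → 5.4929 [wait]  ⇒ S*(1)=-
t_0: node(0,0) S=108.8000 payoff=3.7700 vs cont=11.2896 → 11.2896 [wait]  ⇒ S*(0)=-

price = 11.2896
boundary = - - 85.1733 75.3600 85.1733
tree:
11.2896
17.9579 5.4929
27.3967 9.8025 1.7011
37.2100 16.8600 3.6136 0.0000
45.8927 27.3967 7.6760 0.0000 0.0000
53.5750 37.2100 16.3055 0.0000 0.0000 0.0000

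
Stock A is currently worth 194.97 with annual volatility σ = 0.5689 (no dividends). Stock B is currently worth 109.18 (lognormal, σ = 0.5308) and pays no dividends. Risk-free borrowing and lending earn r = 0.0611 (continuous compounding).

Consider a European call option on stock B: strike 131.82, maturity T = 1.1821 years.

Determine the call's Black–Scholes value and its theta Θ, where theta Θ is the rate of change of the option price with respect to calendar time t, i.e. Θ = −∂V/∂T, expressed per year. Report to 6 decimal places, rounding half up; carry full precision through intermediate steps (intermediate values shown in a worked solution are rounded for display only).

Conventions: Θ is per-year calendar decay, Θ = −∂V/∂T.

σ√T = 0.5308·√1.1821 = 0.577109
d₁ = (ln(S/K) + (r+σ²/2)T) / (σ√T) = (ln(109.18/131.82) + (0.0611+0.5308²/2)·1.1821) / 0.577109 = (-0.188439 + 0.238754) / 0.577109 = 0.087183
d₂ = d₁ − σ√T = 0.087183 − 0.577109 = -0.489926
e^{−rT} = 0.930320
N(d₁) = 0.534737,  N(d₂) = 0.312093
Call price V = S·N(d₁) − K·e^{−rT}·N(d₂) = 58.382603 − 38.273497 = 20.109106
φ(d₁) = (1/√(2π))·e^{−d₁²/2} = 0.397429
Θ = −S·φ(d₁)·σ/(2√T) − r·K·e^{−rT}·N(d₂) = −10.591963 − 2.338511 = -12.930473

price = 20.109106
Θ = -12.930473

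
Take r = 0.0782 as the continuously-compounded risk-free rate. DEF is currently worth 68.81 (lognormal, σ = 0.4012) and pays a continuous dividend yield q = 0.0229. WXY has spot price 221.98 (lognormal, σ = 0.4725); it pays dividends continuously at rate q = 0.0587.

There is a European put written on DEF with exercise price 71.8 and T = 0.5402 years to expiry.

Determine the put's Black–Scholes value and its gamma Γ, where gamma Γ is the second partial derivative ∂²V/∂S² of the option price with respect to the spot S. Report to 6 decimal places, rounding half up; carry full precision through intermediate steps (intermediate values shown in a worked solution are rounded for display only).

price = 8.457413
Γ = 0.019314

σ√T = 0.4012·√0.5402 = 0.294875
d₁ = (ln(S/K) + (r−q+σ²/2)T) / (σ√T) = (ln(68.81/71.8) + (0.0782−0.0229+0.4012²/2)·0.5402) / 0.294875 = (-0.042535 + 0.073349) / 0.294875 = 0.104496
d₂ = d₁ − σ√T = 0.104496 − 0.294875 = -0.190379
e^{−rT} = 0.958636
e^{−qT} = 0.987706
N(−d₁) = 0.458388,  N(−d₂) = 0.575494
Put price V = K·e^{−rT}·N(−d₂) − S·e^{−qT}·N(−d₁) = 39.611290 − 31.153877 = 8.457413
φ(d₁) = (1/√(2π))·e^{−d₁²/2} = 0.396770
Γ = e^{−qT}·φ(d₁) / (S·σ·√T) = 0.019314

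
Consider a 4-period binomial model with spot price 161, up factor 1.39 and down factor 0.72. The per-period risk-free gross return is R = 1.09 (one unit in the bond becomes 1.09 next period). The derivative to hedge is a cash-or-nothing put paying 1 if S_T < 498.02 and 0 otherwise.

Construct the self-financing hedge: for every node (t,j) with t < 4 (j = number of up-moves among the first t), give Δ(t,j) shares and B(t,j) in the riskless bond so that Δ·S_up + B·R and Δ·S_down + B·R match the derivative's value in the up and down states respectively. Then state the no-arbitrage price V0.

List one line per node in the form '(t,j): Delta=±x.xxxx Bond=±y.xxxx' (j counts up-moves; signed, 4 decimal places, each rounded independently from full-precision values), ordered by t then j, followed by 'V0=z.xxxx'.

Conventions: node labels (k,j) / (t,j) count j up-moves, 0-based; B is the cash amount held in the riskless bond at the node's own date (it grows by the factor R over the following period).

The replicating-portfolio and risk-neutral prices coincide; use p* = (1.09−0.72)/(1.39−0.72) = 0.5522 for the latter.
At maturity the claim pays: V(4,0)=1.0000, V(4,1)=1.0000, V(4,2)=1.0000, V(4,3)=1.0000, V(4,4)=0.0000
  t=3,j=0: stock 60.0929 → up 83.5292 (V=1.0000), down 43.2669 (V=1.0000). Price 0.9174; hedge Δ=0.0000, bond B=0.9174.
  t=3,j=1: stock 116.0127 → up 161.2577 (V=1.0000), down 83.5292 (V=1.0000). Price 0.9174; hedge Δ=0.0000, bond B=0.9174.
  t=3,j=2: stock 223.9690 → up 311.3170 (V=1.0000), down 161.2577 (V=1.0000). Price 0.9174; hedge Δ=0.0000, bond B=0.9174.
  t=3,j=3: stock 432.3847 → up 601.0147 (V=0.0000), down 311.3170 (V=1.0000). Price 0.4108; hedge Δ=-0.0035, bond B=1.9033.
  t=2,j=0: stock 83.4624 → up 116.0127 (V=0.9174), down 60.0929 (V=0.9174). Price 0.8417; hedge Δ=0.0000, bond B=0.8417.
  t=2,j=1: stock 161.1288 → up 223.9690 (V=0.9174), down 116.0127 (V=0.9174). Price 0.8417; hedge Δ=0.0000, bond B=0.8417.
  t=2,j=2: stock 311.0681 → up 432.3847 (V=0.4108), down 223.9690 (V=0.9174). Price 0.5850; hedge Δ=-0.0024, bond B=1.3412.
  t=1,j=0: stock 115.9200 → up 161.1288 (V=0.8417), down 83.4624 (V=0.8417). Price 0.7722; hedge Δ=0.0000, bond B=0.7722.
  t=1,j=1: stock 223.7900 → up 311.0681 (V=0.5850), down 161.1288 (V=0.8417). Price 0.6421; hedge Δ=-0.0017, bond B=1.0252.
  t=0,j=0: stock 161.0000 → up 223.7900 (V=0.6421), down 115.9200 (V=0.7722). Price 0.6425; hedge Δ=-0.0012, bond B=0.8366.
As a check, the time-0 holding Δ(0,0)·S0 + B(0,0) comes to 0.6425 — exactly V0.

(0,0): Delta=-0.0012 Bond=0.8366
(1,0): Delta=0.0000 Bond=0.7722
(1,1): Delta=-0.0017 Bond=1.0252
(2,0): Delta=0.0000 Bond=0.8417
(2,1): Delta=0.0000 Bond=0.8417
(2,2): Delta=-0.0024 Bond=1.3412
(3,0): Delta=0.0000 Bond=0.9174
(3,1): Delta=0.0000 Bond=0.9174
(3,2): Delta=0.0000 Bond=0.9174
(3,3): Delta=-0.0035 Bond=1.9033
V0=0.6425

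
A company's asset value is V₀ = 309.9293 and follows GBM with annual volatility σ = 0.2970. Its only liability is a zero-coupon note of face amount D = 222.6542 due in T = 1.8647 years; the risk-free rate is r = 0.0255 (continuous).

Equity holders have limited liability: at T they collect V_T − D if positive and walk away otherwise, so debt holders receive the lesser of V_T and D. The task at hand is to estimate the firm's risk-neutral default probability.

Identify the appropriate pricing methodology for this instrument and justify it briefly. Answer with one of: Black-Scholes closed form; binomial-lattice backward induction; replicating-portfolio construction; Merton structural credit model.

Key observation: a levered firm with one bullet debt due at 1.8647 years is the canonical structural-credit setup: equity is a call on the firm's assets struck at the face value.

framework: Merton structural credit model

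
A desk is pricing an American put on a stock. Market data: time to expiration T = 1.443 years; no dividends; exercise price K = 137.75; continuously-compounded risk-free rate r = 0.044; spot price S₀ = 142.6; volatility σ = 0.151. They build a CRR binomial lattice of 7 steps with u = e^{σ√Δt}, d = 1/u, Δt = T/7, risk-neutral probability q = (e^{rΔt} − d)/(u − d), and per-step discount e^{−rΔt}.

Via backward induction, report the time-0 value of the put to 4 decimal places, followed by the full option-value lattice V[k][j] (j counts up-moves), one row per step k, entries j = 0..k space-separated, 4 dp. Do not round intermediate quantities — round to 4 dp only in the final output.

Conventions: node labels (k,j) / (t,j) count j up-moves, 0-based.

price = 5.3233
tree:
5.3233
8.7891 2.5676
14.0573 4.6117 0.9328
21.6597 8.0518 1.8652 0.1831
29.3520 13.5463 3.6765 0.4098 0.0000
36.5346 21.6597 7.1130 0.9175 0.0000 0.0000
43.2412 29.3520 13.4216 2.0541 0.0000 0.0000 0.0000
49.5035 36.5346 21.6597 4.5988 0.0000 0.0000 0.0000 0.0000

params: Δt=0.20614 u=1.07096 d=0.93374 q=0.54927 e^(-rΔt)=0.99097
t_7 payoffs: 49.5035 36.5346 21.6597 4.5988 0.0000 0.0000 0.0000 0.0000
k=6: node(6,0) S=94.5088 payoff=43.2412 vs cont=41.9974 → 43.2412 [stop]  node(6,1) S=108.3980 payoff=29.3520 vs cont=28.1082 → 29.3520 [stop]  node(6,2) S=124.3284 payoff=13.4216 vs cont=12.1778 → 13.4216 [stop]  node(6,3) S=142.6000 payoff=0.0000 vs cont=2.0541 → 2.0541 [wait]  node(6,4) S=163.5568 payoff=0.0000 vs cont=0.0000 → 0.0000 [wait]  node(6,5) S=187.5935 payoff=0.0000 vs cont=0.0000 → 0.0000 [wait]  node(6,6) S=215.1627 payoff=0.0000 vs cont=0.0000 → 0.0000 [wait]
k=5: node(5,0) S=101.2154 payoff=36.5346 vs cont=35.2908 → 36.5346 [stop]  node(5,1) S=116.0903 payoff=21.6597 vs cont=20.4159 → 21.6597 [stop]  node(5,2) S=133.1512 payoff=4.5988 vs cont=7.1130 → 7.1130 [wait]  node(5,3) S=152.7194 payoff=0.0000 vs cont=0.9175 → 0.9175 [wait]  node(5,4) S=175.1633 payoff=0.0000 vs cont=0.0000 → 0.0000 [wait]  node(5,5) S=200.9057 payoff=0.0000 vs cont=0.0000 → 0.0000 [wait]
k=4: node(4,0) S=108.3980 payoff=29.3520 vs cont=28.1082 → 29.3520 [stop]  node(4,1) S=124.3284 payoff=13.4216 vs cont=13.5463 → 13.5463 [wait]  node(4,2) S=142.6000 payoff=0.0000 vs cont=3.6765 → 3.6765 [wait]  node(4,3) S=163.5568 payoff=0.0000 vs cont=0.4098 → 0.4098 [wait]  node(4,4) S=187.5935 payoff=0.0000 vs cont=0.0000 → 0.0000 [wait]
k=3: node(3,0) S=116.0903 payoff=21.6597 vs cont=20.4838 → 21.6597 [stop]  node(3,1) S=133.1512 payoff=4.5988 vs cont=8.0518 → 8.0518 [wait]  node(3,2) S=152.7194 payoff=0.0000 vs cont=1.8652 → 1.8652 [wait]  node(3,3) S=175.1633 payoff=0.0000 vs cont=0.1831 → 0.1831 [wait]
k=2: node(2,0) S=124.3284 payoff=13.4216 vs cont=14.0573 → 14.0573 [wait]  node(2,1) S=142.6000 payoff=0.0000 vs cont=4.6117 → 4.6117 [wait]  node(2,2) S=163.5568 payoff=0.0000 vs cont=0.9328 → 0.9328 [wait]
k=1: node(1,0) S=133.1512 payoff=4.5988 vs cont=8.7891 → 8.7891 [wait]  node(1,1) S=152.7194 payoff=0.0000 vs cont=2.5676 → 2.5676 [wait]
k=0: node(0,0) S=142.6000 payoff=0.0000 vs cont=5.3233 → 5.3233 [wait]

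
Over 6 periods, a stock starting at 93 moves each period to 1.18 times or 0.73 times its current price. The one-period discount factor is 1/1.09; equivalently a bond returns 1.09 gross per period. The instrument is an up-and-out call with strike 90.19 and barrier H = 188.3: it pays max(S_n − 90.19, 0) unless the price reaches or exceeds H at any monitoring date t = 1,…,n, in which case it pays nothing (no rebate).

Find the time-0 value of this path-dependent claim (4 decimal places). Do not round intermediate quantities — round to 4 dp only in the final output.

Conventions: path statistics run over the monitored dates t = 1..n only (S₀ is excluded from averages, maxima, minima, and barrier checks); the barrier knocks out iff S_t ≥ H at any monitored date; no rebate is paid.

price = 13.5885

With p* = (R−d)/(u−d) = 0.8000, sum probability × payoff across the paths and divide by R^6.
Enumerate all 2^6 = 64 price paths (U = up ×1.18, D = down ×0.73); each path with k up-moves has probability p*^k·(1−p*)^(6−k).
DDDDDD: M=67.8900, payoff=0.0000, prob=0.000064
UDDDDD: M=109.7400, payoff=0.0000, prob=0.000256
DUDDDD: M=80.1102, payoff=0.0000, prob=0.000256
UUDDDD: M=129.4932, payoff=0.0000, prob=0.001024
DDUDDD: M=67.8900, payoff=0.0000, prob=0.000256
UDUDDD: M=109.7400, payoff=0.0000, prob=0.001024
DUUDDD: M=94.5300, payoff=0.0000, prob=0.001024
UUUDDD: M=152.8020, payoff=0.0000, prob=0.004096
DDDUDD: M=67.8900, payoff=0.0000, prob=0.000256
UDDUDD: M=109.7400, payoff=0.0000, prob=0.001024
DUDUDD: M=80.1102, payoff=0.0000, prob=0.001024
UUDUDD: M=129.4932, payoff=0.0000, prob=0.004096
DDUUDD: M=69.0069, payoff=0.0000, prob=0.001024
UDUUDD: M=111.5454, payoff=0.0000, prob=0.004096
DUUUDD: M=111.5454, payoff=0.0000, prob=0.004096
UUUUDD: M=180.3063, payoff=5.8952, prob=0.016384
DDDDUD: M=67.8900, payoff=0.0000, prob=0.000256
UDDDUD: M=109.7400, payoff=0.0000, prob=0.001024
DUDDUD: M=80.1102, payoff=0.0000, prob=0.001024
UUDDUD: M=129.4932, payoff=0.0000, prob=0.004096
DDUDUD: M=67.8900, payoff=0.0000, prob=0.001024
UDUDUD: M=109.7400, payoff=0.0000, prob=0.004096
DUUDUD: M=94.5300, payoff=0.0000, prob=0.004096
UUUDUD: M=152.8020, payoff=5.8952, prob=0.016384
DDDUUD: M=67.8900, payoff=0.0000, prob=0.001024
UDDUUD: M=109.7400, payoff=0.0000, prob=0.004096
DUDUUD: M=81.4282, payoff=0.0000, prob=0.004096
UUDUUD: M=131.6236, payoff=5.8952, prob=0.016384
DDUUUD: M=81.4282, payoff=0.0000, prob=0.004096
UDUUUD: M=131.6236, payoff=5.8952, prob=0.016384
DUUUUD: M=131.6236, payoff=5.8952, prob=0.016384
UUUUUD: M=212.7615, payoff=0.0000, prob=0.065536
DDDDDU: M=67.8900, payoff=0.0000, prob=0.000256
UDDDDU: M=109.7400, payoff=0.0000, prob=0.001024
DUDDDU: M=80.1102, payoff=0.0000, prob=0.001024
UUDDDU: M=129.4932, payoff=0.0000, prob=0.004096
DDUDDU: M=67.8900, payoff=0.0000, prob=0.001024
UDUDDU: M=109.7400, payoff=0.0000, prob=0.004096
DUUDDU: M=94.5300, payoff=0.0000, prob=0.004096
UUUDDU: M=152.8020, payoff=5.8952, prob=0.016384
DDDUDU: M=67.8900, payoff=0.0000, prob=0.001024
UDDUDU: M=109.7400, payoff=0.0000, prob=0.004096
DUDUDU: M=80.1102, payoff=0.0000, prob=0.004096
UUDUDU: M=129.4932, payoff=5.8952, prob=0.016384
DDUUDU: M=69.0069, payoff=0.0000, prob=0.004096
UDUUDU: M=111.5454, payoff=5.8952, prob=0.016384
DUUUDU: M=111.5454, payoff=5.8952, prob=0.016384
UUUUDU: M=180.3063, payoff=65.1259, prob=0.065536
DDDDUU: M=67.8900, payoff=0.0000, prob=0.001024
UDDDUU: M=109.7400, payoff=0.0000, prob=0.004096
DUDDUU: M=80.1102, payoff=0.0000, prob=0.004096
UUDDUU: M=129.4932, payoff=5.8952, prob=0.016384
DDUDUU: M=67.8900, payoff=0.0000, prob=0.004096
UDUDUU: M=109.7400, payoff=5.8952, prob=0.016384
DUUDUU: M=96.0852, payoff=5.8952, prob=0.016384
UUUDUU: M=155.3159, payoff=65.1259, prob=0.065536
DDDUUU: M=67.8900, payoff=0.0000, prob=0.004096
UDDUUU: M=109.7400, payoff=5.8952, prob=0.016384
DUDUUU: M=96.0852, payoff=5.8952, prob=0.016384
UUDUUU: M=155.3159, payoff=65.1259, prob=0.065536
DDUUUU: M=96.0852, payoff=5.8952, prob=0.016384
UDUUUU: M=155.3159, payoff=65.1259, prob=0.065536
DUUUUU: M=155.3159, payoff=65.1259, prob=0.065536
UUUUUU: M=251.0585, payoff=0.0000, prob=0.262144
Price = Σ prob·payoff / R^6 = 22.789262 / 1.677100 = 13.5885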